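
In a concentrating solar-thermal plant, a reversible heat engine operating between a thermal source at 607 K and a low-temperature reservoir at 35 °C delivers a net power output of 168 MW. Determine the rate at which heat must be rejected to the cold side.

Q̇_C ≈ 173 MW

T_C = 35 °C → 35 + 273.15 = 308.15 K.
Since the cycle is reversible, η = 1 − T_C/T_H = 1 − 308.15/607.00 = 0.4923.
Since Q_C/Q_H = T_C/T_H and Q_H = W/η, Q_C = W·T_C/(T_H − T_C) = 168 × 308.15/298.85 = 173 MW.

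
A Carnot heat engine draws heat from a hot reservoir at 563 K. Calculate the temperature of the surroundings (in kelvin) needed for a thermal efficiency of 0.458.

T_C ≈ 305.1 K

From η = 1 − T_C/T_H, T_C = T_H·(1 − η) = 563.00 × (1 − 0.458) = 305.1 K.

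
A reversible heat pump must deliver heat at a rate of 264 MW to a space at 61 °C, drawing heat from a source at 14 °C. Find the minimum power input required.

T_H = 61 °C → 61 + 273.15 = 334.15 K.
T_C = 14 °C → 14 + 273.15 = 287.15 K.
For a reversible heat pump, COP_HP = T_H/(T_H − T_C) = 334.15/47.00 = 7.1096.
W = Q_H/COP_HP = 264/7.1096 = 37.1 MW.

Ẇ_in ≈ 37.1 MW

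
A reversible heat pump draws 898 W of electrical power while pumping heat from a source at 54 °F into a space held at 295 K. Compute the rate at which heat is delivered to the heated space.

T_C = 54 °F → (54 − 32) × 5/9 = 12.22 °C = 285.37 K.
The Carnot heat-pump COP is COP_HP = T_H/(T_H − T_C) = 295.00/9.63 = 30.6405.
Q_H = COP_HP · W = 30.6405 × 898 = 27520 W.

Q̇_H ≈ 27520 W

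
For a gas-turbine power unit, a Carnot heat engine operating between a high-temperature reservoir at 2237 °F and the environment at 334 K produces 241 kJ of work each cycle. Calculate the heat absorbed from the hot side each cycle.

T_H = 2237 °F → (2237 − 32) × 5/9 = 1225.00 °C = 1498.15 K.
For a reversible engine, η = 1 − T_C/T_H = 1 − 334.00/1498.15 = 0.7771.
Q_H = W/η = 241/0.7771 = 310 kJ.

Q_H ≈ 310 kJ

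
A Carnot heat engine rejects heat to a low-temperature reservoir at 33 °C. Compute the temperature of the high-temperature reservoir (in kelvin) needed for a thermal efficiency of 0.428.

T_H ≈ 535 K

T_C = 33 °C → 33 + 273.15 = 306.15 K.
From η = 1 − T_C/T_H, solving for T_H gives T_H = T_C/(1 − η) = 306.15/(1 − 0.428) = 535 K.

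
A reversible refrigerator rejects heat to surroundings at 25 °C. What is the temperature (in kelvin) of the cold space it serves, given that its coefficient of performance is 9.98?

T_C ≈ 271 K

T_H = 25 °C → 25 + 273.15 = 298.15 K.
COP_R = T_C/(T_H − T_C) ⇒ T_C = T_H·COP_R/(1 + COP_R) = 298.15 × 9.98/(1 + 9.98) = 271 K.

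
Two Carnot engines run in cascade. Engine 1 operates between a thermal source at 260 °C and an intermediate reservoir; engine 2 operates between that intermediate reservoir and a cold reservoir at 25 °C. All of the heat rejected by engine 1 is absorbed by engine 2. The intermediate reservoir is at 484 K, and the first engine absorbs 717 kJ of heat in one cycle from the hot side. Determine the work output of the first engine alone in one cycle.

W₁ ≈ 66.1 kJ

T_H = 260 °C → 260 + 273.15 = 533.15 K.
T_C = 25 °C → 25 + 273.15 = 298.15 K.
First-stage efficiency η₁ = 1 − T_m/T_H = 1 − 484.00/533.15 = 0.0922.
W₁ = η₁·Q_H = 0.0922 × 717 = 66.1 kJ.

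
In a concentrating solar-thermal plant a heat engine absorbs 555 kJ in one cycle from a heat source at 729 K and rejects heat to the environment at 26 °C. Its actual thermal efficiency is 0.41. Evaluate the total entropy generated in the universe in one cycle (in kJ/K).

T_C = 26 °C → 26 + 273.15 = 299.15 K.
W = η·Q_H = 0.41 × 555 = 227.5 kJ, so Q_C = Q_H − W = 327.5 kJ.
Entropy balance on the reservoirs: −Q_H/T_H = -0.7613 kJ/K, +Q_C/T_C = 1.095 kJ/K.
ΔS_univ = −Q_H/T_H + Q_C/T_C = 0.3333 kJ/K (> 0, since η = 0.41 < η_Carnot = 0.590).

ΔS_univ ≈ 0.3333 kJ/K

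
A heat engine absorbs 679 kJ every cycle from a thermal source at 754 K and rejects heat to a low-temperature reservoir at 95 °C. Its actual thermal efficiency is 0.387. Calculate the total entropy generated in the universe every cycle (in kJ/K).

T_C = 95 °C → 95 + 273.15 = 368.15 K.
W = η·Q_H = 0.387 × 679 = 262.8 kJ, so Q_C = Q_H − W = 416.2 kJ.
Reservoir entropy changes: ΔS_H = −Q_H/T_H = −679/754.00 = -0.9005 kJ/K and ΔS_C = +Q_C/T_C = 416.2/368.15 = 1.131 kJ/K.
ΔS_univ = −Q_H/T_H + Q_C/T_C = 0.230 kJ/K (> 0, since η = 0.387 < η_Carnot = 0.512).

ΔS_univ ≈ 0.230 kJ/K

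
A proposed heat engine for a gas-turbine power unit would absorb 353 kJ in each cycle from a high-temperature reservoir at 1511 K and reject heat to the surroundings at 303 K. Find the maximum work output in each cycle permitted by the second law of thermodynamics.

W_max ≈ 282.2 kJ

No engine can exceed the Carnot limit: η_max = 1 − T_C/T_H = 1 − 303.00/1511.00 = 0.7995.
W_max = η_max · Q_H = 0.7995 × 353 = 282.2 kJ.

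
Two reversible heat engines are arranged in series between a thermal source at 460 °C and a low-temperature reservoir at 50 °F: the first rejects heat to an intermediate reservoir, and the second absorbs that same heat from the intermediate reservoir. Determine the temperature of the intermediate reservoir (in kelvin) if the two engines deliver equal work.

T_m ≈ 508 K

T_H = 460 °C → 460 + 273.15 = 733.15 K.
T_C = 50 °F → (50 − 32) × 5/9 = 10.00 °C = 283.15 K.
For reversible stages Q_m = Q_H·(T_m/T_H). Setting W₁ = Q_H(1 − T_m/T_H) equal to W₂ = Q_m(1 − T_C/T_m) = Q_H·(T_m − T_C)/T_H gives T_H − T_m = T_m − T_C, so T_m = (T_H + T_C)/2 = (733.15 + 283.15)/2 = 508 K.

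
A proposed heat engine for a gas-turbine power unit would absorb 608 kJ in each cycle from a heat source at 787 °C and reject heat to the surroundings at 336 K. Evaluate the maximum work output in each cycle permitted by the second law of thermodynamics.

W_max ≈ 415.3 kJ

T_H = 787 °C → 787 + 273.15 = 1060.15 K.
By the Carnot theorem, η_max = 1 − T_C/T_H = 1 − 336.00/1060.15 = 0.6831.
W_max = η_max · Q_H = 0.6831 × 608 = 415.3 kJ.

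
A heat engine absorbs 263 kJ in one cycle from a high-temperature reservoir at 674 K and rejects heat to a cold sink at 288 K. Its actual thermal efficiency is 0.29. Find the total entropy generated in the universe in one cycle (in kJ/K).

ΔS_univ ≈ 0.258 kJ/K

W = η·Q_H = 0.29 × 263 = 76.27 kJ, so Q_C = Q_H − W = 186.7 kJ.
Reservoir entropy changes: ΔS_H = −Q_H/T_H = −263/674.00 = -0.3902 kJ/K and ΔS_C = +Q_C/T_C = 186.7/288.00 = 0.6484 kJ/K.
ΔS_univ = −Q_H/T_H + Q_C/T_C = 0.258 kJ/K (> 0, since η = 0.29 < η_Carnot = 0.573).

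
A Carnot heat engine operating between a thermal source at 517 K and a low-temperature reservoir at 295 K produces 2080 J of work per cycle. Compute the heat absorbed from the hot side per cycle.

For a reversible engine, η = 1 − T_C/T_H = 1 − 295.00/517.00 = 0.4294.
Q_H = W/η = 2080/0.4294 = 4840 J.

Q_H ≈ 4840 J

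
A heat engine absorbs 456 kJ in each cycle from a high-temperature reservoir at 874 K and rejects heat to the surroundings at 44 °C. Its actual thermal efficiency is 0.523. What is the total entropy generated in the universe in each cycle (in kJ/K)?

T_C = 44 °C → 44 + 273.15 = 317.15 K.
W = η·Q_H = 0.523 × 456 = 238.5 kJ, so Q_C = Q_H − W = 217.5 kJ.
Entropy balance on the reservoirs: −Q_H/T_H = -0.5217 kJ/K, +Q_C/T_C = 0.6858 kJ/K.
ΔS_univ = −Q_H/T_H + Q_C/T_C = 0.164 kJ/K (> 0, since η = 0.523 < η_Carnot = 0.637).

ΔS_univ ≈ 0.164 kJ/K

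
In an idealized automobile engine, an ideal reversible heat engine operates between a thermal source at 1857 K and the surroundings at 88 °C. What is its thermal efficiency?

T_C = 88 °C → 88 + 273.15 = 361.15 K.
For a reversible engine, η = 1 − T_C/T_H = 1 − 361.15/1857.00 = 0.806.

η ≈ 0.806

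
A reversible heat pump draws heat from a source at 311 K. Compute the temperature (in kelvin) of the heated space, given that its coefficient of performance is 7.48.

T_H ≈ 359.0 K

COP_HP = T_H/(T_H − T_C) ⇒ T_H = T_C·COP_HP/(COP_HP − 1) = 311.00 × 7.48/(7.48 − 1) = 359.0 K.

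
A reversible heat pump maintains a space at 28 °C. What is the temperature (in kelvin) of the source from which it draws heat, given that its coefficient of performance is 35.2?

T_H = 28 °C → 28 + 273.15 = 301.15 K.
COP_HP = T_H/(T_H − T_C) ⇒ T_C = T_H·(COP_HP − 1)/COP_HP = 301.15 × (35.2 − 1)/35.2 = 292.6 K.

T_C ≈ 292.6 K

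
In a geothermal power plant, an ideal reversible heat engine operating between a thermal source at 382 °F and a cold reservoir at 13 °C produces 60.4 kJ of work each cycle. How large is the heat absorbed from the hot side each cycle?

T_H = 382 °F → (382 − 32) × 5/9 = 194.44 °C = 467.59 K.
T_C = 13 °C → 13 + 273.15 = 286.15 K.
η_rev = 1 − T_C/T_H = 1 − 286.15/467.59 = 0.3880.
Q_H = W/η = 60.4/0.3880 = 156 kJ.

Q_H ≈ 156 kJ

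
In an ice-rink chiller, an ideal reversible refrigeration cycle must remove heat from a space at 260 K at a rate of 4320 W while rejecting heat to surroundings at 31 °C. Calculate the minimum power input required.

Ẇ_in ≈ 734 W

T_H = 31 °C → 31 + 273.15 = 304.15 K.
For a reversible refrigerator, COP_R = T_C/(T_H − T_C) = 260.00/44.15 = 5.8890.
W = Q_C/COP_R = 4320/5.8890 = 734 W.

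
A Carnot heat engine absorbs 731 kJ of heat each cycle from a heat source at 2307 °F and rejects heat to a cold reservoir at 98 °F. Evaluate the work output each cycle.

T_H = 2307 °F → (2307 − 32) × 5/9 = 1263.89 °C = 1537.04 K.
T_C = 98 °F → (98 − 32) × 5/9 = 36.67 °C = 309.82 K.
The Carnot efficiency is η = 1 − T_C/T_H = 1 − 309.82/1537.04 = 0.7984.
W = η·Q_H = 0.7984 × 731 = 584 kJ.

W ≈ 584 kJ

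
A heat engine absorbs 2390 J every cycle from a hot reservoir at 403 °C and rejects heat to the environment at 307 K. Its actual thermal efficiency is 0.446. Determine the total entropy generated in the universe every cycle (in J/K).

T_H = 403 °C → 403 + 273.15 = 676.15 K.
W = η·Q_H = 0.446 × 2390 = 1066 J, so Q_C = Q_H − W = 1324 J.
The hot reservoir loses entropy Q_H/T_H = 2390/676.15 = 3.535 J/K; the cold reservoir gains Q_C/T_C = 1324/307.00 = 4.313 J/K.
ΔS_univ = −Q_H/T_H + Q_C/T_C = 0.778 J/K (> 0, since η = 0.446 < η_Carnot = 0.546).

ΔS_univ ≈ 0.778 J/K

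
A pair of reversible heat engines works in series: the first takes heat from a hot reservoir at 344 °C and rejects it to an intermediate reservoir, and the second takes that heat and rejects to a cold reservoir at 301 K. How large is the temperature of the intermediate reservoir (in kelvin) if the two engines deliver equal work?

T_m ≈ 459 K

T_H = 344 °C → 344 + 273.15 = 617.15 K.
For reversible stages Q_m = Q_H·(T_m/T_H). Setting W₁ = Q_H(1 − T_m/T_H) equal to W₂ = Q_m(1 − T_C/T_m) = Q_H·(T_m − T_C)/T_H gives T_H − T_m = T_m − T_C, so T_m = (T_H + T_C)/2 = (617.15 + 301.00)/2 = 459 K.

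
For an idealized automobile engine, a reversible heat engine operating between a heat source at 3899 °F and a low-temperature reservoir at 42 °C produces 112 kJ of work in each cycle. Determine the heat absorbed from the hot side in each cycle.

T_H = 3899 °F → (3899 − 32) × 5/9 = 2148.33 °C = 2421.48 K.
T_C = 42 °C → 42 + 273.15 = 315.15 K.
The Carnot efficiency is η = 1 − T_C/T_H = 1 − 315.15/2421.48 = 0.8699.
Q_H = W/η = 112/0.8699 = 128.8 kJ.

Q_H ≈ 128.8 kJ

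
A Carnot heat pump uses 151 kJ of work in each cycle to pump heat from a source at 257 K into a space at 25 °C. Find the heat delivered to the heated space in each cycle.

Q_H ≈ 1090 kJ

T_H = 25 °C → 25 + 273.15 = 298.15 K.
COP_HP = T_H/(T_H − T_C) = 298.15/41.15 = 7.2454.
Q_H = COP_HP · W = 7.2454 × 151 = 1090 kJ.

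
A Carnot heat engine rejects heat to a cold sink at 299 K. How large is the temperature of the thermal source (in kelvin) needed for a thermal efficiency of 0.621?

T_H ≈ 789 K

From η = 1 − T_C/T_H, solving for T_H gives T_H = T_C/(1 − η) = 299.00/(1 − 0.621) = 789 K.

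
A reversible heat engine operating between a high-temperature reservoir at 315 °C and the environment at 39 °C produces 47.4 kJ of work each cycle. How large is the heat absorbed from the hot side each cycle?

T_H = 315 °C → 315 + 273.15 = 588.15 K.
T_C = 39 °C → 39 + 273.15 = 312.15 K.
For a reversible engine, η = 1 − T_C/T_H = 1 − 312.15/588.15 = 0.4693.
Q_H = W/η = 47.4/0.4693 = 101.0 kJ.

Q_H ≈ 101.0 kJ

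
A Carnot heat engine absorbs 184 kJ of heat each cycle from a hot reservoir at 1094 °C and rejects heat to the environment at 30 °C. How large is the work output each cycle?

T_H = 1094 °C → 1094 + 273.15 = 1367.15 K.
T_C = 30 °C → 30 + 273.15 = 303.15 K.
η_rev = 1 − T_C/T_H = 1 − 303.15/1367.15 = 0.7783.
W = η·Q_H = 0.7783 × 184 = 143.2 kJ.

W ≈ 143.2 kJ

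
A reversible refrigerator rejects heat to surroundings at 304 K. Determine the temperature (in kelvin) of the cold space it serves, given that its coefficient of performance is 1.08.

T_C ≈ 158 K

COP_R = T_C/(T_H − T_C) ⇒ T_C = T_H·COP_R/(1 + COP_R) = 304.00 × 1.08/(1 + 1.08) = 158 K.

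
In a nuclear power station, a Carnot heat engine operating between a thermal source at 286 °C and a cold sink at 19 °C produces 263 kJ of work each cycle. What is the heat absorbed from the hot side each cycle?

T_H = 286 °C → 286 + 273.15 = 559.15 K.
T_C = 19 °C → 19 + 273.15 = 292.15 K.
Carnot efficiency: η = 1 − T_C/T_H = 1 − 292.15/559.15 = 0.4775.
Q_H = W/η = 263/0.4775 = 551 kJ.

Q_H ≈ 551 kJ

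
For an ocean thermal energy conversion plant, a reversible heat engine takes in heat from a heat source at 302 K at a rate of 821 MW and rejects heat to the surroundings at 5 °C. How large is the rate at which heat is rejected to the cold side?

T_C = 5 °C → 5 + 273.15 = 278.15 K.
η_rev = 1 − T_C/T_H = 1 − 278.15/302.00 = 0.0790.
For a reversible cycle Q_C/Q_H = T_C/T_H, so Q_C = 821 × 278.15/302.00 = 756 MW.

Q̇_C ≈ 756 MW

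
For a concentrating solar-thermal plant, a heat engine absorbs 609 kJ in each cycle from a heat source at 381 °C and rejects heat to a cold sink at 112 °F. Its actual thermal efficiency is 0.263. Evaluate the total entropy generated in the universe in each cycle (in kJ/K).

ΔS_univ ≈ 0.4822 kJ/K

T_H = 381 °C → 381 + 273.15 = 654.15 K.
T_C = 112 °F → (112 − 32) × 5/9 = 44.44 °C = 317.59 K.
W = η·Q_H = 0.263 × 609 = 160.2 kJ, so Q_C = Q_H − W = 448.8 kJ.
Reservoir entropy changes: ΔS_H = −Q_H/T_H = −609/654.15 = -0.9310 kJ/K and ΔS_C = +Q_C/T_C = 448.8/317.59 = 1.413 kJ/K.
ΔS_univ = −Q_H/T_H + Q_C/T_C = 0.4822 kJ/K (> 0, since η = 0.263 < η_Carnot = 0.514).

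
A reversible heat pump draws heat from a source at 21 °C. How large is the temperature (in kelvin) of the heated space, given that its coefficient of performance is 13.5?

T_C = 21 °C → 21 + 273.15 = 294.15 K.
COP_HP = T_H/(T_H − T_C) ⇒ T_H = T_C·COP_HP/(COP_HP − 1) = 294.15 × 13.5/(13.5 − 1) = 318 K.

T_H ≈ 318 K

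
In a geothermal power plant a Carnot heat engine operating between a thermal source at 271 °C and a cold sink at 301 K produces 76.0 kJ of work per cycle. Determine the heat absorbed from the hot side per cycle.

Q_H ≈ 170.1 kJ

T_H = 271 °C → 271 + 273.15 = 544.15 K.
η_rev = 1 − T_C/T_H = 1 − 301.00/544.15 = 0.4468.
Q_H = W/η = 76.0/0.4468 = 170.1 kJ.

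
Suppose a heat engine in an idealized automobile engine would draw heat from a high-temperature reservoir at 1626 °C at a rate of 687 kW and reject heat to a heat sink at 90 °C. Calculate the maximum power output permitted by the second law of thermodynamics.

T_H = 1626 °C → 1626 + 273.15 = 1899.15 K.
T_C = 90 °C → 90 + 273.15 = 363.15 K.
The second-law ceiling is the Carnot efficiency, η_max = 1 − T_C/T_H = 1 − 363.15/1899.15 = 0.8088.
W_max = η_max · Q_H = 0.8088 × 687 = 555.6 kW.

Ẇ_max ≈ 555.6 kW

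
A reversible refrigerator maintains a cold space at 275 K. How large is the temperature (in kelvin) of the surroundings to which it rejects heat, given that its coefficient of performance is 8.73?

COP_R = T_C/(T_H − T_C) ⇒ T_H = T_C·(1 + 1/COP_R) = 275.00 × (1 + 1/8.73) = 306.5 K.

T_H ≈ 306.5 K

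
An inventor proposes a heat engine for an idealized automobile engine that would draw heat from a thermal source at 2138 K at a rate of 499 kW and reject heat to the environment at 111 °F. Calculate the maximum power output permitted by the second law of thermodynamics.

Ẇ_max ≈ 425.0 kW

T_C = 111 °F → (111 − 32) × 5/9 = 43.89 °C = 317.04 K.
The upper bound on efficiency is η_max = 1 − T_C/T_H = 1 − 317.04/2138.00 = 0.8517.
W_max = η_max · Q_H = 0.8517 × 499 = 425.0 kW.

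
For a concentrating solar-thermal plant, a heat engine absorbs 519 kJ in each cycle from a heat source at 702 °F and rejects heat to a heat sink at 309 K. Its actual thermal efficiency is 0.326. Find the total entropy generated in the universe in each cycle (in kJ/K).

T_H = 702 °F → (702 − 32) × 5/9 = 372.22 °C = 645.37 K.
W = η·Q_H = 0.326 × 519 = 169.2 kJ, so Q_C = Q_H − W = 349.8 kJ.
Reservoir entropy changes: ΔS_H = −Q_H/T_H = −519/645.37 = -0.8042 kJ/K and ΔS_C = +Q_C/T_C = 349.8/309.00 = 1.132 kJ/K.
ΔS_univ = −Q_H/T_H + Q_C/T_C = 0.328 kJ/K (> 0, since η = 0.326 < η_Carnot = 0.521).

ΔS_univ ≈ 0.328 kJ/K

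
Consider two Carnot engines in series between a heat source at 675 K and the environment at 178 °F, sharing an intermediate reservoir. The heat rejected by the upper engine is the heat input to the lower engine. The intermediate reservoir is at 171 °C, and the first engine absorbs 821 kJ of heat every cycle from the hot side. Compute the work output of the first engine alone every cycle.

T_C = 178 °F → (178 − 32) × 5/9 = 81.11 °C = 354.26 K.
T_m = 171 °C → 171 + 273.15 = 444.15 K.
First-stage efficiency η₁ = 1 − T_m/T_H = 1 − 444.15/675.00 = 0.3420.
W₁ = η₁·Q_H = 0.3420 × 821 = 281 kJ.

W₁ ≈ 281 kJ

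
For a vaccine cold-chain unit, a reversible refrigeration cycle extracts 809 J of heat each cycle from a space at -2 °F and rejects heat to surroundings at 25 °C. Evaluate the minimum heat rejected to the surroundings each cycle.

T_H = 25 °C → 25 + 273.15 = 298.15 K.
T_C = -2 °F → (-2 − 32) × 5/9 = -18.89 °C = 254.26 K.
For a reversible cycle Q_H/Q_C = T_H/T_C, so Q_H = Q_C·T_H/T_C = 809 × 298.15/254.26 = 948.6 J.

Q_H ≈ 948.6 J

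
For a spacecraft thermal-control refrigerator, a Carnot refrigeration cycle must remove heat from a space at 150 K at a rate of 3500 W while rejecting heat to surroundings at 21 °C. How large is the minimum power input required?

T_H = 21 °C → 21 + 273.15 = 294.15 K.
Carnot COP: COP_R = T_C/(T_H − T_C) = 150.00/144.15 = 1.0406.
W = Q_C/COP_R = 3500/1.0406 = 3360 W.

Ẇ_in ≈ 3360 W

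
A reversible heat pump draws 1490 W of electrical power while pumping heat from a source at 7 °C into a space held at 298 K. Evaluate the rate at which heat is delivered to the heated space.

T_C = 7 °C → 7 + 273.15 = 280.15 K.
COP_HP = T_H/(T_H − T_C) = 298.00/17.85 = 16.6947.
Q_H = COP_HP · W = 16.6947 × 1490 = 24900 W.

Q̇_H ≈ 24900 W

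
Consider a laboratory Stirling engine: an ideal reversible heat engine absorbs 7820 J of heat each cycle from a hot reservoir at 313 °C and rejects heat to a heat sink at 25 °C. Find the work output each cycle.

W ≈ 3842 J

T_H = 313 °C → 313 + 273.15 = 586.15 K.
T_C = 25 °C → 25 + 273.15 = 298.15 K.
The Carnot efficiency is η = 1 − T_C/T_H = 1 − 298.15/586.15 = 0.4913.
W = η·Q_H = 0.4913 × 7820 = 3842 J.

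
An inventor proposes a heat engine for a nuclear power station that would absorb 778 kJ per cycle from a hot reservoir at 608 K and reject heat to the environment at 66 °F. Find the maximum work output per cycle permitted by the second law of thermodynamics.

T_C = 66 °F → (66 − 32) × 5/9 = 18.89 °C = 292.04 K.
By the Carnot theorem, η_max = 1 − T_C/T_H = 1 − 292.04/608.00 = 0.5197.
W_max = η_max · Q_H = 0.5197 × 778 = 404 kJ.

W_max ≈ 404 kJ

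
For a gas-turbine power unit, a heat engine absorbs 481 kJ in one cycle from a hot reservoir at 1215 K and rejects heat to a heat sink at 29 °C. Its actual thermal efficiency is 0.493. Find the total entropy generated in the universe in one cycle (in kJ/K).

T_C = 29 °C → 29 + 273.15 = 302.15 K.
W = η·Q_H = 0.493 × 481 = 237.1 kJ, so Q_C = Q_H − W = 243.9 kJ.
The hot reservoir loses entropy Q_H/T_H = 481/1215.00 = 0.3959 kJ/K; the cold reservoir gains Q_C/T_C = 243.9/302.15 = 0.8071 kJ/K.
ΔS_univ = −Q_H/T_H + Q_C/T_C = 0.411 kJ/K (> 0, since η = 0.493 < η_Carnot = 0.751).

ΔS_univ ≈ 0.411 kJ/K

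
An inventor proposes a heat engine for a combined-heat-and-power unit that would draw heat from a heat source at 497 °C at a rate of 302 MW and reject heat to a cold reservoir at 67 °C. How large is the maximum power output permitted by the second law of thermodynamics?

Ẇ_max ≈ 169 MW

T_H = 497 °C → 497 + 273.15 = 770.15 K.
T_C = 67 °C → 67 + 273.15 = 340.15 K.
By the Carnot theorem, η_max = 1 − T_C/T_H = 1 − 340.15/770.15 = 0.5583.
W_max = η_max · Q_H = 0.5583 × 302 = 169 MW.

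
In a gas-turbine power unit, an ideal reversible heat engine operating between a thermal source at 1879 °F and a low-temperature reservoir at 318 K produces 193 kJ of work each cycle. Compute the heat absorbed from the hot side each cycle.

T_H = 1879 °F → (1879 − 32) × 5/9 = 1026.11 °C = 1299.26 K.
The Carnot efficiency is η = 1 − T_C/T_H = 1 − 318.00/1299.26 = 0.7552.
Q_H = W/η = 193/0.7552 = 256 kJ.

Q_H ≈ 256 kJ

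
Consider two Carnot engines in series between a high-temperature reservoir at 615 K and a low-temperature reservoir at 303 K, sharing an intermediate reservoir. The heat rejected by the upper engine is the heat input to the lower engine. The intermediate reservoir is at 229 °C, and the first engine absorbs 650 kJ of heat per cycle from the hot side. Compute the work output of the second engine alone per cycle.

T_m = 229 °C → 229 + 273.15 = 502.15 K.
Heat entering the second stage: Q_m = Q_H·(T_m/T_H) = 650 × 502.15/615.00 = 531 kJ.
Second-stage efficiency η₂ = 1 − T_C/T_m = 1 − 303.00/502.15 = 0.3966, so W₂ = η₂·Q_m = 210 kJ.

W₂ ≈ 210 kJ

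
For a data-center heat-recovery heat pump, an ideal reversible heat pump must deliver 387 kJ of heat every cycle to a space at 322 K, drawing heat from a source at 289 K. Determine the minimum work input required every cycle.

For a reversible heat pump, COP_HP = T_H/(T_H − T_C) = 322.00/33.00 = 9.7576.
W = Q_H/COP_HP = 387/9.7576 = 39.7 kJ.

W_in ≈ 39.7 kJ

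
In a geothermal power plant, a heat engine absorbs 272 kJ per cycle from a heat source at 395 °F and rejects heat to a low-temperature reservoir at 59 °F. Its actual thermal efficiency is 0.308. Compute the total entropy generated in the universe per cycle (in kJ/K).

T_H = 395 °F → (395 − 32) × 5/9 = 201.67 °C = 474.82 K.
T_C = 59 °F → (59 − 32) × 5/9 = 15.00 °C = 288.15 K.
W = η·Q_H = 0.308 × 272 = 83.78 kJ, so Q_C = Q_H − W = 188.2 kJ.
Reservoir entropy changes: ΔS_H = −Q_H/T_H = −272/474.82 = -0.5729 kJ/K and ΔS_C = +Q_C/T_C = 188.2/288.15 = 0.6532 kJ/K.
ΔS_univ = −Q_H/T_H + Q_C/T_C = 0.0804 kJ/K (> 0, since η = 0.308 < η_Carnot = 0.393).

ΔS_univ ≈ 0.0804 kJ/K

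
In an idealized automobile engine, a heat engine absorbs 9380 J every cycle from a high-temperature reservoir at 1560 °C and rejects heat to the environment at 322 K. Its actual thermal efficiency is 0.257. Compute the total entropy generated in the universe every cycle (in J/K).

T_H = 1560 °C → 1560 + 273.15 = 1833.15 K.
W = η·Q_H = 0.257 × 9380 = 2411 J, so Q_C = Q_H − W = 6969 J.
Entropy balance on the reservoirs: −Q_H/T_H = -5.117 J/K, +Q_C/T_C = 21.64 J/K.
ΔS_univ = −Q_H/T_H + Q_C/T_C = 16.5 J/K (> 0, since η = 0.257 < η_Carnot = 0.824).

ΔS_univ ≈ 16.5 J/K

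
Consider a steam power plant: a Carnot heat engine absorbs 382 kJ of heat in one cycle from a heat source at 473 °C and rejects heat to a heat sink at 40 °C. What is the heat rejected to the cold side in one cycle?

T_H = 473 °C → 473 + 273.15 = 746.15 K.
T_C = 40 °C → 40 + 273.15 = 313.15 K.
Since the cycle is reversible, η = 1 − T_C/T_H = 1 − 313.15/746.15 = 0.5803.
For a reversible cycle Q_C/Q_H = T_C/T_H, so Q_C = 382 × 313.15/746.15 = 160 kJ.

Q_C ≈ 160 kJ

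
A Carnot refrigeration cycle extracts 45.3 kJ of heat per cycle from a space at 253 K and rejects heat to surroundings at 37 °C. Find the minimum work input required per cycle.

T_H = 37 °C → 37 + 273.15 = 310.15 K.
The reversible coefficient of performance is COP_R = T_C/(T_H − T_C) = 253.00/57.15 = 4.4269.
W = Q_C/COP_R = 45.3/4.4269 = 10.2 kJ.

W_in ≈ 10.2 kJ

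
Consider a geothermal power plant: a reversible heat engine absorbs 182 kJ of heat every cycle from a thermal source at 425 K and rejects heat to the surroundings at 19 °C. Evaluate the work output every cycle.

T_C = 19 °C → 19 + 273.15 = 292.15 K.
η_rev = 1 − T_C/T_H = 1 − 292.15/425.00 = 0.3126.
W = η·Q_H = 0.3126 × 182 = 56.9 kJ.

W ≈ 56.9 kJ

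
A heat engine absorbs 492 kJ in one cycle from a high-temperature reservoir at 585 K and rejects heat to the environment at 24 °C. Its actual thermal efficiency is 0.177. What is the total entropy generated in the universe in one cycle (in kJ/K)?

ΔS_univ ≈ 0.522 kJ/K

T_C = 24 °C → 24 + 273.15 = 297.15 K.
W = η·Q_H = 0.177 × 492 = 87.08 kJ, so Q_C = Q_H − W = 404.9 kJ.
The hot reservoir loses entropy Q_H/T_H = 492/585.00 = 0.8410 kJ/K; the cold reservoir gains Q_C/T_C = 404.9/297.15 = 1.363 kJ/K.
ΔS_univ = −Q_H/T_H + Q_C/T_C = 0.522 kJ/K (> 0, since η = 0.177 < η_Carnot = 0.492).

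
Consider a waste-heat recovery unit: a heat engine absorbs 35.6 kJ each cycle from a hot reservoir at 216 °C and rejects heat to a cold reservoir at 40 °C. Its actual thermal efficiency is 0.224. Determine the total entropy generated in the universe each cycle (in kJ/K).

T_H = 216 °C → 216 + 273.15 = 489.15 K.
T_C = 40 °C → 40 + 273.15 = 313.15 K.
W = η·Q_H = 0.224 × 35.6 = 7.974 kJ, so Q_C = Q_H − W = 27.63 kJ.
Reservoir entropy changes: ΔS_H = −Q_H/T_H = −35.6/489.15 = -0.07278 kJ/K and ΔS_C = +Q_C/T_C = 27.63/313.15 = 0.08822 kJ/K.
ΔS_univ = −Q_H/T_H + Q_C/T_C = 0.0154 kJ/K (> 0, since η = 0.224 < η_Carnot = 0.360).

ΔS_univ ≈ 0.0154 kJ/K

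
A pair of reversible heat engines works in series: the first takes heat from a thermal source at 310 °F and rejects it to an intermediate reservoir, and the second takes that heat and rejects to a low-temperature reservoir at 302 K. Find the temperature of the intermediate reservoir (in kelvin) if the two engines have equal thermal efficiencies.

T_H = 310 °F → (310 − 32) × 5/9 = 154.44 °C = 427.59 K.
Equal efficiencies require 1 − T_m/T_H = 1 − T_C/T_m, i.e. T_m/T_H = T_C/T_m, so T_m = √(T_H·T_C) = √(427.59 × 302.00) = 359 K.

T_m ≈ 359 K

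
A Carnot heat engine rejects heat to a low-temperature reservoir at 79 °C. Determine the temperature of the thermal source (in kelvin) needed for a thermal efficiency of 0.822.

T_C = 79 °C → 79 + 273.15 = 352.15 K.
From η = 1 − T_C/T_H, solving for T_H gives T_H = T_C/(1 − η) = 352.15/(1 − 0.822) = 1980 K.

T_H ≈ 1980 K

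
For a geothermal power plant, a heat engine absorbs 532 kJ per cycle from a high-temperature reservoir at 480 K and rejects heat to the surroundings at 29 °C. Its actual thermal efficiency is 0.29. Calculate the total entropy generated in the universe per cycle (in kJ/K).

ΔS_univ ≈ 0.142 kJ/K

T_C = 29 °C → 29 + 273.15 = 302.15 K.
W = η·Q_H = 0.29 × 532 = 154.3 kJ, so Q_C = Q_H − W = 377.7 kJ.
Entropy balance on the reservoirs: −Q_H/T_H = -1.108 kJ/K, +Q_C/T_C = 1.250 kJ/K.
ΔS_univ = −Q_H/T_H + Q_C/T_C = 0.142 kJ/K (> 0, since η = 0.29 < η_Carnot = 0.371).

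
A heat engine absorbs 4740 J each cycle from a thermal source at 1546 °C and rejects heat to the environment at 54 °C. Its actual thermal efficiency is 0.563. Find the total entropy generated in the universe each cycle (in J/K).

T_H = 1546 °C → 1546 + 273.15 = 1819.15 K.
T_C = 54 °C → 54 + 273.15 = 327.15 K.
W = η·Q_H = 0.563 × 4740 = 2669 J, so Q_C = Q_H − W = 2071 J.
The hot reservoir loses entropy Q_H/T_H = 4740/1819.15 = 2.606 J/K; the cold reservoir gains Q_C/T_C = 2071/327.15 = 6.332 J/K.
ΔS_univ = −Q_H/T_H + Q_C/T_C = 3.73 J/K (> 0, since η = 0.563 < η_Carnot = 0.820).

ΔS_univ ≈ 3.73 J/K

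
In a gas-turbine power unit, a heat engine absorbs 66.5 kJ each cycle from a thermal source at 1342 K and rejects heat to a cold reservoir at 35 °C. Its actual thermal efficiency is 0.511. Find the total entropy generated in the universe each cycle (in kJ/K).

ΔS_univ ≈ 0.0560 kJ/K

T_C = 35 °C → 35 + 273.15 = 308.15 K.
W = η·Q_H = 0.511 × 66.5 = 33.98 kJ, so Q_C = Q_H − W = 32.52 kJ.
Reservoir entropy changes: ΔS_H = −Q_H/T_H = −66.5/1342.00 = -0.04955 kJ/K and ΔS_C = +Q_C/T_C = 32.52/308.15 = 0.1055 kJ/K.
ΔS_univ = −Q_H/T_H + Q_C/T_C = 0.0560 kJ/K (> 0, since η = 0.511 < η_Carnot = 0.770).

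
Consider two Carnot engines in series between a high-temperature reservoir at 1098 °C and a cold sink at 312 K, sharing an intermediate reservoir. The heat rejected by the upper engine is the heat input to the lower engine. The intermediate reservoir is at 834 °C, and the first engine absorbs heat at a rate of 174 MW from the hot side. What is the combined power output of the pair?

Ẇ_total ≈ 134 MW

T_H = 1098 °C → 1098 + 273.15 = 1371.15 K.
Two reversible stages in series are equivalent to a single Carnot engine between T_H and T_C, so η_total = 1 − T_C/T_H = 1 − 312.00/1371.15 = 0.7725.
W_total = η_total · Q_H = 0.7725 × 174 = 134 MW.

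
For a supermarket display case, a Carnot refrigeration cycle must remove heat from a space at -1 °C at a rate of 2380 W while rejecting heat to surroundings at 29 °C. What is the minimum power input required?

T_H = 29 °C → 29 + 273.15 = 302.15 K.
T_C = -1 °C → -1 + 273.15 = 272.15 K.
For a reversible refrigerator, COP_R = T_C/(T_H − T_C) = 272.15/30.00 = 9.0717.
W = Q_C/COP_R = 2380/9.0717 = 262 W.

Ẇ_in ≈ 262 W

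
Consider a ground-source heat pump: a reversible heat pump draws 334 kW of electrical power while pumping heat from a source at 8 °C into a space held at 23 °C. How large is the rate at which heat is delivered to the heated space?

T_H = 23 °C → 23 + 273.15 = 296.15 K.
T_C = 8 °C → 8 + 273.15 = 281.15 K.
For a reversible heat pump, COP_HP = T_H/(T_H − T_C) = 296.15/15.00 = 19.7433.
Q_H = COP_HP · W = 19.7433 × 334 = 6590 kW.

Q̇_H ≈ 6590 kW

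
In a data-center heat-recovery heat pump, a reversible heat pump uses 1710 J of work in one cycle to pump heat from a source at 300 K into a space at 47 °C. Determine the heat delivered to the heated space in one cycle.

T_H = 47 °C → 47 + 273.15 = 320.15 K.
Reversible heating COP: COP_HP = T_H/(T_H − T_C) = 320.15/20.15 = 15.8883.
Q_H = COP_HP · W = 15.8883 × 1710 = 27200 J.

Q_H ≈ 27200 J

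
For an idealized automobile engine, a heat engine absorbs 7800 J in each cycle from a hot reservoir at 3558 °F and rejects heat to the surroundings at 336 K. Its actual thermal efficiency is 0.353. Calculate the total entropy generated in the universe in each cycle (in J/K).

T_H = 3558 °F → (3558 − 32) × 5/9 = 1958.89 °C = 2232.04 K.
W = η·Q_H = 0.353 × 7800 = 2753 J, so Q_C = Q_H − W = 5047 J.
The hot reservoir loses entropy Q_H/T_H = 7800/2232.04 = 3.495 J/K; the cold reservoir gains Q_C/T_C = 5047/336.00 = 15.02 J/K.
ΔS_univ = −Q_H/T_H + Q_C/T_C = 11.5 J/K (> 0, since η = 0.353 < η_Carnot = 0.849).

ΔS_univ ≈ 11.5 J/K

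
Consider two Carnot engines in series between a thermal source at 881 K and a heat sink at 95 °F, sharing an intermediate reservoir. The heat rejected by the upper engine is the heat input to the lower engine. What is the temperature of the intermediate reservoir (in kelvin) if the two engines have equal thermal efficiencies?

T_C = 95 °F → (95 − 32) × 5/9 = 35.00 °C = 308.15 K.
Equal efficiencies require 1 − T_m/T_H = 1 − T_C/T_m, i.e. T_m/T_H = T_C/T_m, so T_m = √(T_H·T_C) = √(881.00 × 308.15) = 521 K.

T_m ≈ 521 K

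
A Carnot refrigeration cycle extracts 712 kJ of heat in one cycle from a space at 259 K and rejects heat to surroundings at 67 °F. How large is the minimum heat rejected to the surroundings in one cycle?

T_H = 67 °F → (67 − 32) × 5/9 = 19.44 °C = 292.59 K.
For a reversible cycle Q_H/Q_C = T_H/T_C, so Q_H = Q_C·T_H/T_C = 712 × 292.59/259.00 = 804 kJ.

Q_H ≈ 804 kJ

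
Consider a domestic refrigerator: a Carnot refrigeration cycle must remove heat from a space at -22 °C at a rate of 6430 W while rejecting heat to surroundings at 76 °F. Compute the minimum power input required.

Ẇ_in ≈ 1189 W

T_H = 76 °F → (76 − 32) × 5/9 = 24.44 °C = 297.59 K.
T_C = -22 °C → -22 + 273.15 = 251.15 K.
For a reversible refrigerator, COP_R = T_C/(T_H − T_C) = 251.15/46.44 = 5.4075.
W = Q_C/COP_R = 6430/5.4075 = 1189 W.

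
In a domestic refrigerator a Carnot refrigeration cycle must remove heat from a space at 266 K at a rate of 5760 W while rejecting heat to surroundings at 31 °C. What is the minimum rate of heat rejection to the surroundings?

Q̇_H ≈ 6590 W

T_H = 31 °C → 31 + 273.15 = 304.15 K.
For a reversible cycle Q_H/Q_C = T_H/T_C, so Q_H = Q_C·T_H/T_C = 5760 × 304.15/266.00 = 6590 W.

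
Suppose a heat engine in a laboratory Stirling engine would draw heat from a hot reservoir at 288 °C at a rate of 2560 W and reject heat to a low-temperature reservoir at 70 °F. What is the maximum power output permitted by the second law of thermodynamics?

Ẇ_max ≈ 1218 W

T_H = 288 °C → 288 + 273.15 = 561.15 K.
T_C = 70 °F → (70 − 32) × 5/9 = 21.11 °C = 294.26 K.
By the Carnot theorem, η_max = 1 − T_C/T_H = 1 − 294.26/561.15 = 0.4756.
W_max = η_max · Q_H = 0.4756 × 2560 = 1218 W.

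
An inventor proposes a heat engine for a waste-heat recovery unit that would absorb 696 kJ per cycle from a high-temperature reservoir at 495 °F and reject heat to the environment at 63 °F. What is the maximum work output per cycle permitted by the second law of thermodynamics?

T_H = 495 °F → (495 − 32) × 5/9 = 257.22 °C = 530.37 K.
T_C = 63 °F → (63 − 32) × 5/9 = 17.22 °C = 290.37 K.
The second-law ceiling is the Carnot efficiency, η_max = 1 − T_C/T_H = 1 − 290.37/530.37 = 0.4525.
W_max = η_max · Q_H = 0.4525 × 696 = 315 kJ.

W_max ≈ 315 kJ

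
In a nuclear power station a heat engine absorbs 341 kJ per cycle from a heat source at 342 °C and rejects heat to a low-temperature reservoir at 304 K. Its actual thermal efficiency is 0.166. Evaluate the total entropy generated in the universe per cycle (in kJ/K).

ΔS_univ ≈ 0.381 kJ/K

T_H = 342 °C → 342 + 273.15 = 615.15 K.
W = η·Q_H = 0.166 × 341 = 56.61 kJ, so Q_C = Q_H − W = 284.4 kJ.
Reservoir entropy changes: ΔS_H = −Q_H/T_H = −341/615.15 = -0.5543 kJ/K and ΔS_C = +Q_C/T_C = 284.4/304.00 = 0.9355 kJ/K.
ΔS_univ = −Q_H/T_H + Q_C/T_C = 0.381 kJ/K (> 0, since η = 0.166 < η_Carnot = 0.506).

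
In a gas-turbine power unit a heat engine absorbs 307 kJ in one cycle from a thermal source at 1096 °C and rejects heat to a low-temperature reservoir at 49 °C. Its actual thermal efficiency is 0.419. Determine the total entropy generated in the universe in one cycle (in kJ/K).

ΔS_univ ≈ 0.3295 kJ/K

T_H = 1096 °C → 1096 + 273.15 = 1369.15 K.
T_C = 49 °C → 49 + 273.15 = 322.15 K.
W = η·Q_H = 0.419 × 307 = 128.6 kJ, so Q_C = Q_H − W = 178.4 kJ.
The hot reservoir loses entropy Q_H/T_H = 307/1369.15 = 0.2242 kJ/K; the cold reservoir gains Q_C/T_C = 178.4/322.15 = 0.5537 kJ/K.
ΔS_univ = −Q_H/T_H + Q_C/T_C = 0.3295 kJ/K (> 0, since η = 0.419 < η_Carnot = 0.765).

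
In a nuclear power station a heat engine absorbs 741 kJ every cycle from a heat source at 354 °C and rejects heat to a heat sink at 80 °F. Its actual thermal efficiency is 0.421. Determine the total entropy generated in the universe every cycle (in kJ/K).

ΔS_univ ≈ 0.249 kJ/K

T_H = 354 °C → 354 + 273.15 = 627.15 K.
T_C = 80 °F → (80 − 32) × 5/9 = 26.67 °C = 299.82 K.
W = η·Q_H = 0.421 × 741 = 312.0 kJ, so Q_C = Q_H − W = 429.0 kJ.
Entropy balance on the reservoirs: −Q_H/T_H = -1.182 kJ/K, +Q_C/T_C = 1.431 kJ/K.
ΔS_univ = −Q_H/T_H + Q_C/T_C = 0.249 kJ/K (> 0, since η = 0.421 < η_Carnot = 0.522).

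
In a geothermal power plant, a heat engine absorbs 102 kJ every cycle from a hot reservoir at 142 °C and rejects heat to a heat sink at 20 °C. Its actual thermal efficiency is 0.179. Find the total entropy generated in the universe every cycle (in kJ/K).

ΔS_univ ≈ 0.0400 kJ/K

T_H = 142 °C → 142 + 273.15 = 415.15 K.
T_C = 20 °C → 20 + 273.15 = 293.15 K.
W = η·Q_H = 0.179 × 102 = 18.26 kJ, so Q_C = Q_H − W = 83.74 kJ.
Entropy balance on the reservoirs: −Q_H/T_H = -0.2457 kJ/K, +Q_C/T_C = 0.2857 kJ/K.
ΔS_univ = −Q_H/T_H + Q_C/T_C = 0.0400 kJ/K (> 0, since η = 0.179 < η_Carnot = 0.294).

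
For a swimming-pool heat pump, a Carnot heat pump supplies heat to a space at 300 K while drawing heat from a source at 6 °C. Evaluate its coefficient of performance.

COP_HP ≈ 14.39

T_C = 6 °C → 6 + 273.15 = 279.15 K.
COP_HP = T_H/(T_H − T_C) = 300.00/(300.00 − 279.15) = 14.39.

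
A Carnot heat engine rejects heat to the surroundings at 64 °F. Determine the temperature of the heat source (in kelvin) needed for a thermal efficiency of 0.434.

T_C = 64 °F → (64 − 32) × 5/9 = 17.78 °C = 290.93 K.
From η = 1 − T_C/T_H, solving for T_H gives T_H = T_C/(1 − η) = 290.93/(1 − 0.434) = 514.0 K.

T_H ≈ 514.0 K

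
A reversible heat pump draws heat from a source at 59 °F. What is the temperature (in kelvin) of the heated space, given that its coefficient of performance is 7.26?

T_H ≈ 334 K

T_C = 59 °F → (59 − 32) × 5/9 = 15.00 °C = 288.15 K.
COP_HP = T_H/(T_H − T_C) ⇒ T_H = T_C·COP_HP/(COP_HP − 1) = 288.15 × 7.26/(7.26 − 1) = 334 K.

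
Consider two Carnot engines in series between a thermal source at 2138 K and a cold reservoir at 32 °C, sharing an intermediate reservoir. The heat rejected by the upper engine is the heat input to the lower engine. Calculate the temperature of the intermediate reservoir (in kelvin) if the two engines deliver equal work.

T_m ≈ 1220 K

T_C = 32 °C → 32 + 273.15 = 305.15 K.
For reversible stages Q_m = Q_H·(T_m/T_H). Setting W₁ = Q_H(1 − T_m/T_H) equal to W₂ = Q_m(1 − T_C/T_m) = Q_H·(T_m − T_C)/T_H gives T_H − T_m = T_m − T_C, so T_m = (T_H + T_C)/2 = (2138.00 + 305.15)/2 = 1220 K.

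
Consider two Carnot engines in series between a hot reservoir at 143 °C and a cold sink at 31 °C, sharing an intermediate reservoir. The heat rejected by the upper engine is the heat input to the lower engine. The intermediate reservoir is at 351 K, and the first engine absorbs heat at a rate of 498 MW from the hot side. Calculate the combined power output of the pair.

Ẇ_total ≈ 134 MW

T_H = 143 °C → 143 + 273.15 = 416.15 K.
T_C = 31 °C → 31 + 273.15 = 304.15 K.
Two reversible stages in series are equivalent to a single Carnot engine between T_H and T_C, so η_total = 1 − T_C/T_H = 1 − 304.15/416.15 = 0.2691.
W_total = η_total · Q_H = 0.2691 × 498 = 134 MW.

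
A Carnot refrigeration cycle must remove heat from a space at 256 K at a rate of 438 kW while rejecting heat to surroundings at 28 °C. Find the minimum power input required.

Ẇ_in ≈ 77.2 kW

T_H = 28 °C → 28 + 273.15 = 301.15 K.
For a reversible refrigerator, COP_R = T_C/(T_H − T_C) = 256.00/45.15 = 5.6700.
W = Q_C/COP_R = 438/5.6700 = 77.2 kW.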